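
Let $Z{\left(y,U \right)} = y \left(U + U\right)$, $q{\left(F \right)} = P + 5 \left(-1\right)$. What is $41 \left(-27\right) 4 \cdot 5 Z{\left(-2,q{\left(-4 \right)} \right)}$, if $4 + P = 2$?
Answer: $-619920$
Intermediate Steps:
$P = -2$ ($P = -4 + 2 = -2$)
$q{\left(F \right)} = -7$ ($q{\left(F \right)} = -2 + 5 \left(-1\right) = -2 - 5 = -7$)
$Z{\left(y,U \right)} = 2 U y$ ($Z{\left(y,U \right)} = y 2 U = 2 U y$)
$41 \left(-27\right) 4 \cdot 5 Z{\left(-2,q{\left(-4 \right)} \right)} = 41 \left(-27\right) 4 \cdot 5 \cdot 2 \left(-7\right) \left(-2\right) = - 1107 \cdot 20 \cdot 28 = \left(-1107\right) 560 = -619920$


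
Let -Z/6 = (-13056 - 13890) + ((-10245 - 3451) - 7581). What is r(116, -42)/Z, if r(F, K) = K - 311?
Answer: -353/289338 ≈ -0.0012200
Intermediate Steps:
r(F, K) = -311 + K
Z = 289338 (Z = -6*((-13056 - 13890) + ((-10245 - 3451) - 7581)) = -6*(-26946 + (-13696 - 7581)) = -6*(-26946 - 21277) = -6*(-48223) = 289338)
r(116, -42)/Z = (-311 - 42)/289338 = -353*1/289338 = -353/289338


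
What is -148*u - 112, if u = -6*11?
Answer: 9656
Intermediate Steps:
u = -66
-148*u - 112 = -148*(-66) - 112 = 9768 - 112 = 9656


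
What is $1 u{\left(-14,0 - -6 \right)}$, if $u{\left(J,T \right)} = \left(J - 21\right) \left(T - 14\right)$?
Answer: $280$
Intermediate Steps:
$u{\left(J,T \right)} = \left(-21 + J\right) \left(-14 + T\right)$ ($u{\left(J,T \right)} = \left(J - 21\right) \left(-14 + T\right) = \left(-21 + J\right) \left(-14 + T\right)$)
$1 u{\left(-14,0 - -6 \right)} = 1 \left(294 - 21 \left(0 - -6\right) - -196 - 14 \left(0 - -6\right)\right) = 1 \left(294 - 21 \left(0 + 6\right) + 196 - 14 \left(0 + 6\right)\right) = 1 \left(294 - 126 + 196 - 84\right) = 1 \cdot 280 = 280$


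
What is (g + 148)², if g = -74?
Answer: 5476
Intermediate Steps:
(g + 148)² = (-74 + 148)² = 74² = 5476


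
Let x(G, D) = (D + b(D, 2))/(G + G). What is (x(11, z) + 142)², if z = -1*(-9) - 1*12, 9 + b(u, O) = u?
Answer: 9665881/484 ≈ 19971.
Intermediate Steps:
b(u, O) = -9 + u
z = -3 (z = 9 - 12 = -3)
x(G, D) = (-9 + 2*D)/(2*G) (x(G, D) = (D + (-9 + D))/(G + G) = (-9 + 2*D)/((2*G)) = (-9 + 2*D)*(1/(2*G)) = (-9 + 2*D)/(2*G))
(x(11, z) + 142)² = ((-9/2 - 3)/11 + 142)² = ((1/11)*(-15/2) + 142)² = (-15/22 + 142)² = (3109/22)² = 9665881/484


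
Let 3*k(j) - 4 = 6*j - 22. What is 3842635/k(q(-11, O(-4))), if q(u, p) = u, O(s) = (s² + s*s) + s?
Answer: -3842635/28 ≈ -1.3724e+5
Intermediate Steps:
O(s) = s + 2*s² (O(s) = (s² + s²) + s = 2*s² + s = s + 2*s²)
k(j) = -6 + 2*j (k(j) = 4/3 + (6*j - 22)/3 = 4/3 + (-22 + 6*j)/3 = 4/3 + (-22/3 + 2*j) = -6 + 2*j)
3842635/k(q(-11, O(-4))) = 3842635/(-6 + 2*(-11)) = 3842635/(-6 - 22) = 3842635/(-28) = 3842635*(-1/28) = -3842635/28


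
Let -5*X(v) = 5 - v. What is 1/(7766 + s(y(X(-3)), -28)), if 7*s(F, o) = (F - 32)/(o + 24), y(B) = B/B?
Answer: 28/217479 ≈ 0.00012875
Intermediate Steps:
X(v) = -1 + v/5 (X(v) = -(5 - v)/5 = -1 + v/5)
y(B) = 1
s(F, o) = (-32 + F)/(7*(24 + o)) (s(F, o) = ((F - 32)/(o + 24))/7 = ((-32 + F)/(24 + o))/7 = (-32 + F)/(7*(24 + o)))
1/(7766 + s(y(X(-3)), -28)) = 1/(7766 + (-32 + 1)/(7*(24 - 28))) = 1/(7766 + (⅐)*(-31)/(-4)) = 1/(7766 + (⅐)*(-¼)*(-31)) = 1/(7766 + 31/28) = 1/(217479/28) = 28/217479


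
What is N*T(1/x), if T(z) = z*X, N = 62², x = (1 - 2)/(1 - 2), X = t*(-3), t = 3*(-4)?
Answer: 138384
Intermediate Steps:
t = -12
X = 36 (X = -12*(-3) = 36)
x = 1 (x = -1/(-1) = -1*(-1) = 1)
N = 3844
T(z) = 36*z (T(z) = z*36 = 36*z)
N*T(1/x) = 3844*(36/1) = 3844*(36*1) = 3844*36 = 138384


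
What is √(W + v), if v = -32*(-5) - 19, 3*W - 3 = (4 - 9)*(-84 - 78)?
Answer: 2*√103 ≈ 20.298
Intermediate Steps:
W = 271 (W = 1 + ((4 - 9)*(-84 - 78))/3 = 1 + (-5*(-162))/3 = 1 + (⅓)*810 = 1 + 270 = 271)
v = 141 (v = 160 - 19 = 141)
√(W + v) = √(271 + 141) = √412 = 2*√103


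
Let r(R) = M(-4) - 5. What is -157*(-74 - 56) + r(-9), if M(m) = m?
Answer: 20401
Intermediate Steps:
r(R) = -9 (r(R) = -4 - 5 = -9)
-157*(-74 - 56) + r(-9) = -157*(-74 - 56) - 9 = -157*(-130) - 9 = 20410 - 9 = 20401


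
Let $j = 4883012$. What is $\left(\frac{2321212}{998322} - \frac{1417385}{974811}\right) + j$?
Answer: $\frac{264001519738553037}{54065292619} \approx 4.883 \cdot 10^{6}$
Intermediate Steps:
$\left(\frac{2321212}{998322} - \frac{1417385}{974811}\right) + j = \left(\frac{2321212}{998322} - \frac{1417385}{974811}\right) + 4883012 = \left(2321212 \cdot \frac{1}{998322} - \frac{1417385}{974811}\right) + 4883012 = \left(\frac{1160606}{499161} - \frac{1417385}{974811}\right) + 4883012 = \frac{47096464609}{54065292619} + 4883012 = \frac{264001519738553037}{54065292619}$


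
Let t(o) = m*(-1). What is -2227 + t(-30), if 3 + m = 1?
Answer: -2225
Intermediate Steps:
m = -2 (m = -3 + 1 = -2)
t(o) = 2 (t(o) = -2*(-1) = 2)
-2227 + t(-30) = -2227 + 2 = -2225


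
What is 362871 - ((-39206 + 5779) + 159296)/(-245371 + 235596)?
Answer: 3547189894/9775 ≈ 3.6288e+5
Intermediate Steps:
362871 - ((-39206 + 5779) + 159296)/(-245371 + 235596) = 362871 - (-33427 + 159296)/(-9775) = 362871 - 125869*(-1)/9775 = 362871 - 1*(-125869/9775) = 362871 + 125869/9775 = 3547189894/9775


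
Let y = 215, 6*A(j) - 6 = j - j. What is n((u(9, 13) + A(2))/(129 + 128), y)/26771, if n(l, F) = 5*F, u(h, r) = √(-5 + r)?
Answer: 1075/26771 ≈ 0.040155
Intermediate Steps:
A(j) = 1 (A(j) = 1 + (j - j)/6 = 1 + (⅙)*0 = 1 + 0 = 1)
n((u(9, 13) + A(2))/(129 + 128), y)/26771 = (5*215)/26771 = 1075*(1/26771) = 1075/26771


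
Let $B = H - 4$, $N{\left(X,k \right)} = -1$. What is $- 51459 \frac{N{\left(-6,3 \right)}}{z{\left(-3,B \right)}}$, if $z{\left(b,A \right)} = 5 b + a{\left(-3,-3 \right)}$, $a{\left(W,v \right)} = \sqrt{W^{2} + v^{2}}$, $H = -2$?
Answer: $- \frac{85765}{23} - \frac{17153 \sqrt{2}}{23} \approx -4783.6$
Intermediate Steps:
$B = -6$ ($B = -2 - 4 = -6$)
$z{\left(b,A \right)} = 3 \sqrt{2} + 5 b$ ($z{\left(b,A \right)} = 5 b + \sqrt{\left(-3\right)^{2} + \left(-3\right)^{2}} = 5 b + \sqrt{9 + 9} = 5 b + \sqrt{18} = 5 b + 3 \sqrt{2} = 3 \sqrt{2} + 5 b$)
$- 51459 \frac{N{\left(-6,3 \right)}}{z{\left(-3,B \right)}} = - 51459 \left(- \frac{1}{3 \sqrt{2} + 5 \left(-3\right)}\right) = - 51459 \left(- \frac{1}{3 \sqrt{2} - 15}\right) = - 51459 \left(- \frac{1}{-15 + 3 \sqrt{2}}\right) = \frac{51459}{-15 + 3 \sqrt{2}}$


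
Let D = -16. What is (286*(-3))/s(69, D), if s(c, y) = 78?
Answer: -11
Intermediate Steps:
(286*(-3))/s(69, D) = (286*(-3))/78 = -858*1/78 = -11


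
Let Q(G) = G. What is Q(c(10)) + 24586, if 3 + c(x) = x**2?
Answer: 24683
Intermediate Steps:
c(x) = -3 + x**2
Q(c(10)) + 24586 = (-3 + 10**2) + 24586 = (-3 + 100) + 24586 = 97 + 24586 = 24683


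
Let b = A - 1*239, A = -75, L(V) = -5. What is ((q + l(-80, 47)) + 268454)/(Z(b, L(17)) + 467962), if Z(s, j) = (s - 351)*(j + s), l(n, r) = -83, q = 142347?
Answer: 12446/20609 ≈ 0.60391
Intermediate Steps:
b = -314 (b = -75 - 1*239 = -75 - 239 = -314)
Z(s, j) = (-351 + s)*(j + s)
((q + l(-80, 47)) + 268454)/(Z(b, L(17)) + 467962) = ((142347 - 83) + 268454)/(((-314)² - 351*(-5) - 351*(-314) - 5*(-314)) + 467962) = (142264 + 268454)/((98596 + 1755 + 110214 + 1570) + 467962) = 410718/(212135 + 467962) = 410718/680097 = 410718*(1/680097) = 12446/20609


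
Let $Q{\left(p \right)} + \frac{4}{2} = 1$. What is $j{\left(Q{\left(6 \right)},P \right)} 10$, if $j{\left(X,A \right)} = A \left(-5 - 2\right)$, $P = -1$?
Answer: $70$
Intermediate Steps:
$Q{\left(p \right)} = -1$ ($Q{\left(p \right)} = -2 + 1 = -1$)
$j{\left(X,A \right)} = - 7 A$ ($j{\left(X,A \right)} = A \left(-7\right) = - 7 A$)
$j{\left(Q{\left(6 \right)},P \right)} 10 = \left(-7\right) \left(-1\right) 10 = 7 \cdot 10 = 70$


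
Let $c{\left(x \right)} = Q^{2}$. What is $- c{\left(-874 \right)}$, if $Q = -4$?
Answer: $-16$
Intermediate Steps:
$c{\left(x \right)} = 16$ ($c{\left(x \right)} = \left(-4\right)^{2} = 16$)
$- c{\left(-874 \right)} = \left(-1\right) 16 = -16$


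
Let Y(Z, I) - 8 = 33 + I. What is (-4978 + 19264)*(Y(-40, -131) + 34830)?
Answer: 496295640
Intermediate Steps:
Y(Z, I) = 41 + I (Y(Z, I) = 8 + (33 + I) = 41 + I)
(-4978 + 19264)*(Y(-40, -131) + 34830) = (-4978 + 19264)*((41 - 131) + 34830) = 14286*(-90 + 34830) = 14286*34740 = 496295640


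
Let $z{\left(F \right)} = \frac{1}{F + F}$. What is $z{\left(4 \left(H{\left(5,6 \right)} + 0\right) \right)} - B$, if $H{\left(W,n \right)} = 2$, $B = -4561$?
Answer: $\frac{72977}{16} \approx 4561.1$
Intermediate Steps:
$z{\left(F \right)} = \frac{1}{2 F}$
$z{\left(4 \left(H{\left(5,6 \right)} + 0\right) \right)} - B = \frac{1}{2 \cdot 4 \left(2 + 0\right)} - -4561 = \frac{1}{2 \cdot 4 \cdot 2} + 4561 = \frac{1}{2 \cdot 8} + 4561 = \frac{1}{2} \cdot \frac{1}{8} + 4561 = \frac{1}{16} + 4561 = \frac{72977}{16}$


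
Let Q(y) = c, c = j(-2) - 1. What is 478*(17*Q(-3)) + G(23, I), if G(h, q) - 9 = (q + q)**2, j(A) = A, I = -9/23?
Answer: -12890877/529 ≈ -24368.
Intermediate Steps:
I = -9/23 (I = -9*1/23 = -9/23 ≈ -0.39130)
G(h, q) = 9 + 4*q**2 (G(h, q) = 9 + (q + q)**2 = 9 + (2*q)**2 = 9 + 4*q**2)
c = -3 (c = -2 - 1 = -3)
Q(y) = -3
478*(17*Q(-3)) + G(23, I) = 478*(17*(-3)) + (9 + 4*(-9/23)**2) = 478*(-51) + (9 + 4*(81/529)) = -24378 + (9 + 324/529) = -24378 + 5085/529 = -12890877/529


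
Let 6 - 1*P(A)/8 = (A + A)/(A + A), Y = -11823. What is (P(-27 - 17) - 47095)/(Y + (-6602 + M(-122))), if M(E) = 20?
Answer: 3137/1227 ≈ 2.5566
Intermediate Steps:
P(A) = 40 (P(A) = 48 - 8*(A + A)/(A + A) = 48 - 8*2*A/(2*A) = 48 - 8*2*A*1/(2*A) = 48 - 8*1 = 48 - 8 = 40)
(P(-27 - 17) - 47095)/(Y + (-6602 + M(-122))) = (40 - 47095)/(-11823 + (-6602 + 20)) = -47055/(-11823 - 6582) = -47055/(-18405) = -47055*(-1/18405) = 3137/1227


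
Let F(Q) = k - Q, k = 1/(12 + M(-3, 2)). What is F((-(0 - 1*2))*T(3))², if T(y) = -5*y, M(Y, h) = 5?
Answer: 261121/289 ≈ 903.53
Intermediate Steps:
k = 1/17 (k = 1/(12 + 5) = 1/17 ≈ 0.058824)
F(Q) = 1/17 - Q
F((-(0 - 1*2))*T(3))² = (1/17 - (-(0 - 1*2))*(-5*3))² = (1/17 - (-(0 - 2))*(-15))² = (1/17 - (-1*(-2))*(-15))² = (1/17 - 2*(-15))² = (1/17 - 1*(-30))² = (1/17 + 30)² = (511/17)² = 261121/289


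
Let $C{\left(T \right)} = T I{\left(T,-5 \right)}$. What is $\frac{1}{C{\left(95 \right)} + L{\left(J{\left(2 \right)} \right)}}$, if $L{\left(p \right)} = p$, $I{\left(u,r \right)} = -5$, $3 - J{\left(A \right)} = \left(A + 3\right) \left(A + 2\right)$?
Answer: $- \frac{1}{492} \approx -0.0020325$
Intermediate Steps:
$J{\left(A \right)} = 3 - \left(2 + A\right) \left(3 + A\right)$ ($J{\left(A \right)} = 3 - \left(A + 3\right) \left(A + 2\right) = 3 - \left(3 + A\right) \left(2 + A\right) = 3 - \left(2 + A\right) \left(3 + A\right)$)
$C{\left(T \right)} = - 5 T$ ($C{\left(T \right)} = T \left(-5\right) = - 5 T$)
$\frac{1}{C{\left(95 \right)} + L{\left(J{\left(2 \right)} \right)}} = \frac{1}{\left(-5\right) 95 - 17} = \frac{1}{-475 - 17} = \frac{1}{-492} = - \frac{1}{492}$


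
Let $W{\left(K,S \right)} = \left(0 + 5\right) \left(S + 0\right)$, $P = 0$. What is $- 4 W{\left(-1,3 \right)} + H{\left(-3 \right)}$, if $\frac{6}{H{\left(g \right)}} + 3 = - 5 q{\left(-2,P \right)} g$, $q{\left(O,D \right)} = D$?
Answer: $-62$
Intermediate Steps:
$W{\left(K,S \right)} = 5 S$
$H{\left(g \right)} = -2$ ($H{\left(g \right)} = \frac{6}{-3 + \left(-5\right) 0 g} = \frac{6}{-3 + 0 g} = \frac{6}{-3 + 0} = \frac{6}{-3} = 6 \left(- \frac{1}{3}\right) = -2$)
$- 4 W{\left(-1,3 \right)} + H{\left(-3 \right)} = - 4 \cdot 5 \cdot 3 - 2 = \left(-4\right) 15 - 2 = -60 - 2 = -62$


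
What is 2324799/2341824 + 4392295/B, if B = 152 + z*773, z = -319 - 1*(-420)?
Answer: 697855949857/12212612160 ≈ 57.142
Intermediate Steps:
z = 101 (z = -319 + 420 = 101)
B = 78225 (B = 152 + 101*773 = 152 + 78073 = 78225)
2324799/2341824 + 4392295/B = 2324799/2341824 + 4392295/78225 = 2324799*(1/2341824) + 4392295*(1/78225) = 774933/780608 + 878459/15645 = 697855949857/12212612160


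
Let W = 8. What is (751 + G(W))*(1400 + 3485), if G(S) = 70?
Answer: 4010585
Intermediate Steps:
(751 + G(W))*(1400 + 3485) = (751 + 70)*(1400 + 3485) = 821*4885 = 4010585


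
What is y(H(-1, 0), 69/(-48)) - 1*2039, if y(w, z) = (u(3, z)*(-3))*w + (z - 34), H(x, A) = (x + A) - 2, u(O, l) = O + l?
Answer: -16483/8 ≈ -2060.4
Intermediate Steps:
H(x, A) = -2 + A + x (H(x, A) = (A + x) - 2 = -2 + A + x)
y(w, z) = -34 + z + w*(-9 - 3*z) (y(w, z) = ((3 + z)*(-3))*w + (z - 34) = (-9 - 3*z)*w + (-34 + z) = w*(-9 - 3*z) + (-34 + z) = -34 + z + w*(-9 - 3*z))
y(H(-1, 0), 69/(-48)) - 1*2039 = (-34 + 69/(-48) - 3*(-2 + 0 - 1)*(3 + 69/(-48))) - 1*2039 = (-34 + 69*(-1/48) - 3*(-3)*(3 + 69*(-1/48))) - 2039 = (-34 - 23/16 - 3*(-3)*(3 - 23/16)) - 2039 = (-34 - 23/16 - 3*(-3)*25/16) - 2039 = (-34 - 23/16 + 225/16) - 2039 = -171/8 - 2039 = -16483/8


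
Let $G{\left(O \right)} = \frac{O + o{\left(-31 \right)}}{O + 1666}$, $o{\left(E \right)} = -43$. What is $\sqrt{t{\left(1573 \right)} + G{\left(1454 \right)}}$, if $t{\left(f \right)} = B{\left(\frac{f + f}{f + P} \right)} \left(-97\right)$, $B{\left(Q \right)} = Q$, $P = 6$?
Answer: $\frac{i \sqrt{292472022708255}}{1231620} \approx 13.886 i$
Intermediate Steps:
$G{\left(O \right)} = \frac{-43 + O}{1666 + O}$ ($G{\left(O \right)} = \frac{O - 43}{O + 1666} = \frac{-43 + O}{1666 + O}$)
$t{\left(f \right)} = - \frac{194 f}{6 + f}$ ($t{\left(f \right)} = \frac{f + f}{f + 6} \left(-97\right) = \frac{2 f}{6 + f} \left(-97\right) = - \frac{194 f}{6 + f}$)
$\sqrt{t{\left(1573 \right)} + G{\left(1454 \right)}} = \sqrt{\left(-194\right) 1573 \frac{1}{6 + 1573} + \frac{-43 + 1454}{1666 + 1454}} = \sqrt{\left(-194\right) 1573 \cdot \frac{1}{1579} + \frac{1}{3120} \cdot 1411} = \sqrt{- \frac{305162}{1579} + \frac{1411}{3120}} = \sqrt{- \frac{949877471}{4926480}} = \frac{i \sqrt{292472022708255}}{1231620}$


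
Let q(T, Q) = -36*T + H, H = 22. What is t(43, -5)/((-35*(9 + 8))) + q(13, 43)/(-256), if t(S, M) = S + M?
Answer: 127821/76160 ≈ 1.6783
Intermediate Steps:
q(T, Q) = 22 - 36*T (q(T, Q) = -36*T + 22 = 22 - 36*T)
t(S, M) = M + S
t(43, -5)/((-35*(9 + 8))) + q(13, 43)/(-256) = (-5 + 43)/((-35*(9 + 8))) + (22 - 36*13)/(-256) = 38/((-35*17)) + (22 - 468)*(-1/256) = 38/(-595) - 446*(-1/256) = 38*(-1/595) + 223/128 = -38/595 + 223/128 = 127821/76160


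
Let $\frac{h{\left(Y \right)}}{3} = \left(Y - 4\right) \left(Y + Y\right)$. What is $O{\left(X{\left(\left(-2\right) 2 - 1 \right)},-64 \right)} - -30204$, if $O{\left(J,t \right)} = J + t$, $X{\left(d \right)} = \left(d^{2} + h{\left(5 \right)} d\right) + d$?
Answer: $30010$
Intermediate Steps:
$h{\left(Y \right)} = 6 Y \left(-4 + Y\right)$ ($h{\left(Y \right)} = 3 \left(Y - 4\right) \left(Y + Y\right) = 3 \left(-4 + Y\right) 2 Y = 3 \cdot 2 Y \left(-4 + Y\right) = 6 Y \left(-4 + Y\right)$)
$X{\left(d \right)} = d^{2} + 31 d$ ($X{\left(d \right)} = \left(d^{2} + 6 \cdot 5 \left(-4 + 5\right) d\right) + d = \left(d^{2} + 6 \cdot 5 \cdot 1 d\right) + d = \left(d^{2} + 30 d\right) + d = d^{2} + 31 d$)
$O{\left(X{\left(\left(-2\right) 2 - 1 \right)},-64 \right)} - -30204 = \left(\left(\left(-2\right) 2 - 1\right) \left(31 - 5\right) - 64\right) - -30204 = \left(\left(-4 - 1\right) \left(31 - 5\right) - 64\right) + 30204 = \left(- 5 \left(31 - 5\right) - 64\right) + 30204 = \left(\left(-5\right) 26 - 64\right) + 30204 = \left(-130 - 64\right) + 30204 = -194 + 30204 = 30010$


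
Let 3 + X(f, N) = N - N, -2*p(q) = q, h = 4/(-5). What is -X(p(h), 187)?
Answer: 3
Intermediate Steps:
h = -4/5 (h = 4*(-1/5) = -4/5 ≈ -0.80000)
p(q) = -q/2
X(f, N) = -3 (X(f, N) = -3 + (N - N) = -3 + 0 = -3)
-X(p(h), 187) = -1*(-3) = 3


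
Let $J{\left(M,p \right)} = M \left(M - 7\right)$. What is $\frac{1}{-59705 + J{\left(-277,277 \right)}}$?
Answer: $\frac{1}{18963} \approx 5.2734 \cdot 10^{-5}$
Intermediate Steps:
$J{\left(M,p \right)} = M \left(-7 + M\right)$
$\frac{1}{-59705 + J{\left(-277,277 \right)}} = \frac{1}{-59705 - 277 \left(-7 - 277\right)} = \frac{1}{-59705 - -78668} = \frac{1}{-59705 + 78668} = \frac{1}{18963}$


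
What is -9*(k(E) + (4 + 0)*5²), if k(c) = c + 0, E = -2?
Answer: -882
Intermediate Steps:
k(c) = c
-9*(k(E) + (4 + 0)*5²) = -9*(-2 + (4 + 0)*5²) = -9*(-2 + 4*25) = -9*(-2 + 100) = -9*98 = -882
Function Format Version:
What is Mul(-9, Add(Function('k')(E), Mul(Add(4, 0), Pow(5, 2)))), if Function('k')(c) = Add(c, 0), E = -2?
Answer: -882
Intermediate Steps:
Function('k')(c) = c
Mul(-9, Add(Function('k')(E), Mul(Add(4, 0), Pow(5, 2)))) = Mul(-9, Add(-2, Mul(Add(4, 0), Pow(5, 2)))) = Mul(-9, Add(-2, Mul(4, 25))) = Mul(-9, Add(-2, 100)) = Mul(-9, 98) = -882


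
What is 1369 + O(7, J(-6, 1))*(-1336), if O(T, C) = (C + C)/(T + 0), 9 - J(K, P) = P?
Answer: -11793/7 ≈ -1684.7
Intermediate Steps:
J(K, P) = 9 - P
O(T, C) = 2*C/T (O(T, C) = (2*C)/T = 2*C/T)
1369 + O(7, J(-6, 1))*(-1336) = 1369 + (2*(9 - 1*1)/7)*(-1336) = 1369 + (2*(9 - 1)*(⅐))*(-1336) = 1369 + (2*8*(⅐))*(-1336) = 1369 + (16/7)*(-1336) = 1369 - 21376/7 = -11793/7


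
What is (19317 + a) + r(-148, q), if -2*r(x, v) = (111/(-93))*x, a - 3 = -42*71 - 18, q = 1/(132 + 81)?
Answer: 503182/31 ≈ 16232.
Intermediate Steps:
q = 1/213 ≈ 0.0046948
a = -2997 (a = 3 + (-42*71 - 18) = 3 + (-2982 - 18) = 3 - 3000 = -2997)
r(x, v) = 37*x/62 (r(x, v) = -111/(-93)*x/2 = -111*(-1/93)*x/2 = -(-37)*x/62 = 37*x/62)
(19317 + a) + r(-148, q) = (19317 - 2997) + (37/62)*(-148) = 16320 - 2738/31 = 503182/31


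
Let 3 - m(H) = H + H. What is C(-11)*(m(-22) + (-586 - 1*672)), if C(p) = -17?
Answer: 20587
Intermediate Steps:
m(H) = 3 - 2*H (m(H) = 3 - (H + H) = 3 - 2*H)
C(-11)*(m(-22) + (-586 - 1*672)) = -17*((3 - 2*(-22)) + (-586 - 1*672)) = -17*((3 + 44) + (-586 - 672)) = -17*(47 - 1258) = -17*(-1211) = 20587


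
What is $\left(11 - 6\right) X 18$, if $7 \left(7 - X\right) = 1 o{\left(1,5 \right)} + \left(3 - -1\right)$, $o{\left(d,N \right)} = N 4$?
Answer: $\frac{2250}{7} \approx 321.43$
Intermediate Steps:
$o{\left(d,N \right)} = 4 N$
$X = \frac{25}{7}$ ($X = 7 - \frac{1 \cdot 4 \cdot 5 + \left(3 - -1\right)}{7} = 7 - \frac{1 \cdot 20 + \left(3 + 1\right)}{7} = 7 - \frac{20 + 4}{7} = 7 - \frac{24}{7} = \frac{25}{7} \approx 3.5714$)
$\left(11 - 6\right) X 18 = \left(11 - 6\right) \frac{25}{7} \cdot 18 = 5 \cdot \frac{25}{7} \cdot 18 = \frac{125}{7} \cdot 18 = \frac{2250}{7}$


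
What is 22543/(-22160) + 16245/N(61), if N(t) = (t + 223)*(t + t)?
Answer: -52635083/95974960 ≈ -0.54842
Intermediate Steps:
N(t) = 2*t*(223 + t) (N(t) = (223 + t)*(2*t) = 2*t*(223 + t))
22543/(-22160) + 16245/N(61) = 22543/(-22160) + 16245/((2*61*(223 + 61))) = 22543*(-1/22160) + 16245/((2*61*284)) = -22543/22160 + 16245/34648 = -52635083/95974960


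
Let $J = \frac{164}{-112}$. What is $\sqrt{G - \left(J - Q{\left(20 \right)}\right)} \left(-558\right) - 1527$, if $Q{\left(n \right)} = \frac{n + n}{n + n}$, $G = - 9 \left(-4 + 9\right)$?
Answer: $-1527 - \frac{279 i \sqrt{8337}}{7} \approx -1527.0 - 3639.2 i$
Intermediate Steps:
$G = -45$ ($G = \left(-9\right) 5 = -45$)
$Q{\left(n \right)} = 1$ ($Q{\left(n \right)} = \frac{2 n}{2 n} = 2 n \frac{1}{2 n} = 1$)
$J = - \frac{41}{28}$ ($J = 164 \left(- \frac{1}{112}\right) = - \frac{41}{28} \approx -1.4643$)
$\sqrt{G - \left(J - Q{\left(20 \right)}\right)} \left(-558\right) - 1527 = \sqrt{-45 + \left(1 - - \frac{41}{28}\right)} \left(-558\right) - 1527 = \sqrt{-45 + \left(1 + \frac{41}{28}\right)} \left(-558\right) - 1527 = \sqrt{-45 + \frac{69}{28}} \left(-558\right) - 1527 = \sqrt{- \frac{1191}{28}} \left(-558\right) - 1527 = \frac{i \sqrt{8337}}{14} \left(-558\right) - 1527 = - \frac{279 i \sqrt{8337}}{7} - 1527 = -1527 - \frac{279 i \sqrt{8337}}{7}$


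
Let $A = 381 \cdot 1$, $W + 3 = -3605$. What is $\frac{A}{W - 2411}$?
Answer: $- \frac{381}{6019} \approx -0.0633$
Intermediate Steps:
$W = -3608$ ($W = -3 - 3605 = -3608$)
$A = 381$
$\frac{A}{W - 2411} = \frac{381}{-3608 - 2411} = \frac{381}{-6019} = 381 \left(- \frac{1}{6019}\right) = - \frac{381}{6019}$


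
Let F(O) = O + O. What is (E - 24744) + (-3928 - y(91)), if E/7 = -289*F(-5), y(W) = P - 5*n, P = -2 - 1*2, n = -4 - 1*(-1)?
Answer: -8453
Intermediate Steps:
n = -3 (n = -4 + 1 = -3)
P = -4 (P = -2 - 2 = -4)
F(O) = 2*O
y(W) = 11 (y(W) = -4 - 5*(-3) = -4 + 15 = 11)
E = 20230 (E = 7*(-578*(-5)) = 7*(-289*(-10)) = 7*2890 = 20230)
(E - 24744) + (-3928 - y(91)) = (20230 - 24744) + (-3928 - 1*11) = -4514 + (-3928 - 11) = -4514 - 3939 = -8453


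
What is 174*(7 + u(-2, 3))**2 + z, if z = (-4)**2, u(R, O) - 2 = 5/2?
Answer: 46055/2 ≈ 23028.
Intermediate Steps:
u(R, O) = 9/2 (u(R, O) = 2 + 5/2 = 9/2)
z = 16
174*(7 + u(-2, 3))**2 + z = 174*(7 + 9/2)**2 + 16 = 174*(23/2)**2 + 16 = 174*(529/4) + 16 = 46023/2 + 16 = 46055/2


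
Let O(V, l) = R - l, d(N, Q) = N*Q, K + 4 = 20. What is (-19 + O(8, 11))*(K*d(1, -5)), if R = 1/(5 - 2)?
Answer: 7120/3 ≈ 2373.3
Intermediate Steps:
K = 16 (K = -4 + 20 = 16)
R = ⅓ (R = 1/3 = ⅓ ≈ 0.33333)
O(V, l) = ⅓ - l
(-19 + O(8, 11))*(K*d(1, -5)) = (-19 + (⅓ - 1*11))*(16*(1*(-5))) = (-19 + (⅓ - 11))*(16*(-5)) = (-19 - 32/3)*(-80) = -89/3*(-80) = 7120/3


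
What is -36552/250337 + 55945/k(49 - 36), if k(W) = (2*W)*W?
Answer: 13992748889/84613906 ≈ 165.37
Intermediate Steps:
k(W) = 2*W**2
-36552/250337 + 55945/k(49 - 36) = -36552/250337 + 55945/((2*(49 - 36)**2)) = -36552*1/250337 + 55945/((2*13**2)) = -36552/250337 + 55945/((2*169)) = -36552/250337 + 55945/338 = 13992748889/84613906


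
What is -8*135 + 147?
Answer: -933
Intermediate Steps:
-8*135 + 147 = -1080 + 147 = -933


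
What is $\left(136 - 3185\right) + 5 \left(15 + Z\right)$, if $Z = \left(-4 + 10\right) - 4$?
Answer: $-2964$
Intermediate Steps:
$Z = 2$ ($Z = 6 - 4 = 2$)
$\left(136 - 3185\right) + 5 \left(15 + Z\right) = \left(136 - 3185\right) + 5 \left(15 + 2\right) = -3049 + 5 \cdot 17 = -3049 + 85 = -2964$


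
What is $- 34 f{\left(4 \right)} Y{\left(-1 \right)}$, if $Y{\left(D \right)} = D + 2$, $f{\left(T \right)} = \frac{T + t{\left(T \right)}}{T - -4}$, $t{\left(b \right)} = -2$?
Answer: $- \frac{17}{2} \approx -8.5$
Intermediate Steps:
$f{\left(T \right)} = \frac{-2 + T}{4 + T}$ ($f{\left(T \right)} = \frac{T - 2}{T - -4} = \frac{-2 + T}{T + \left(-1 + 5\right)} = \frac{-2 + T}{T + 4} = \frac{-2 + T}{4 + T}$)
$Y{\left(D \right)} = 2 + D$
$- 34 f{\left(4 \right)} Y{\left(-1 \right)} = - 34 \frac{-2 + 4}{4 + 4} \left(2 - 1\right) = - 34 \cdot \frac{1}{8} \cdot 2 \cdot 1 = \left(-34\right) \frac{1}{4} \cdot 1 = \left(- \frac{17}{2}\right) 1 = - \frac{17}{2}$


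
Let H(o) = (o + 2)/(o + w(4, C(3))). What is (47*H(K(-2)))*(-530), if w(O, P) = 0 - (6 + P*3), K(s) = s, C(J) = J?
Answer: 0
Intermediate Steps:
w(O, P) = -6 - 3*P (w(O, P) = 0 - (6 + 3*P) = 0 + (-6 - 3*P) = -6 - 3*P)
H(o) = (2 + o)/(-15 + o) (H(o) = (o + 2)/(o + (-6 - 3*3)) = (2 + o)/(o + (-6 - 9)) = (2 + o)/(o - 15) = (2 + o)/(-15 + o))
(47*H(K(-2)))*(-530) = (47*((2 - 2)/(-15 - 2)))*(-530) = (47*(0/(-17)))*(-530) = (47*(-1/17*0))*(-530) = (47*0)*(-530) = 0*(-530) = 0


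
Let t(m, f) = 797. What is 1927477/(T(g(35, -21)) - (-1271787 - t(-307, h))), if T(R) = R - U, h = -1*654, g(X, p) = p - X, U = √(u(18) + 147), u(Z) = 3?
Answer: 408794741976/269887918439 + 9637385*√6/1619327510634 ≈ 1.5147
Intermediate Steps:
U = 5*√6 (U = √(3 + 147) = √150 = 5*√6 ≈ 12.247)
h = -654
T(R) = R - 5*√6
1927477/(T(g(35, -21)) - (-1271787 - t(-307, h))) = 1927477/(((-21 - 1*35) - 5*√6) - (-1271787 - 1*797)) = 1927477/(((-21 - 35) - 5*√6) - (-1271787 - 797)) = 1927477/((-56 - 5*√6) - 1*(-1272584)) = 1927477/((-56 - 5*√6) + 1272584) = 1927477/(1272528 - 5*√6)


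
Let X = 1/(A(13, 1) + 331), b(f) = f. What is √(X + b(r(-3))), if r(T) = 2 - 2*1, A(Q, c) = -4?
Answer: √327/327 ≈ 0.055300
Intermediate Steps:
r(T) = 0 (r(T) = 2 - 2 = 0)
X = 1/327 (X = 1/(-4 + 331) = 1/327 ≈ 0.0030581)
√(X + b(r(-3))) = √(1/327 + 0) = √(1/327) = √327/327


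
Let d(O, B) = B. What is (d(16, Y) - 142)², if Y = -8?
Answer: 22500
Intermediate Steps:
(d(16, Y) - 142)² = (-8 - 142)² = (-150)² = 22500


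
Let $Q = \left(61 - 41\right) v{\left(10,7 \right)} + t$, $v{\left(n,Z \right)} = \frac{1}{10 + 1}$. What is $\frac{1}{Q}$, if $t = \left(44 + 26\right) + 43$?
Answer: $\frac{11}{1263} \approx 0.0087094$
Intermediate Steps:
$v{\left(n,Z \right)} = \frac{1}{11}$
$t = 113$ ($t = 70 + 43 = 113$)
$Q = \frac{1263}{11}$ ($Q = \left(61 - 41\right) \frac{1}{11} + 113 = 20 \cdot \frac{1}{11} + 113 = \frac{20}{11} + 113 = \frac{1263}{11} \approx 114.82$)
$\frac{1}{Q} = \frac{1}{\frac{1263}{11}} = \frac{11}{1263}$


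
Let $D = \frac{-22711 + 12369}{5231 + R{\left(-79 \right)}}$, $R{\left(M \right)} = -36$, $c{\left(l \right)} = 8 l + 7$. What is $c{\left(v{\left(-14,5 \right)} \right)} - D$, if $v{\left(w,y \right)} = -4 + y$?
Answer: $\frac{88267}{5195} \approx 16.991$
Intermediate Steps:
$c{\left(l \right)} = 7 + 8 l$
$D = - \frac{10342}{5195}$ ($D = \frac{-22711 + 12369}{5231 - 36} = - \frac{10342}{5195} \approx -1.9908$)
$c{\left(v{\left(-14,5 \right)} \right)} - D = \left(7 + 8 \left(-4 + 5\right)\right) - - \frac{10342}{5195} = \left(7 + 8 \cdot 1\right) + \frac{10342}{5195} = \left(7 + 8\right) + \frac{10342}{5195} = 15 + \frac{10342}{5195} = \frac{88267}{5195}$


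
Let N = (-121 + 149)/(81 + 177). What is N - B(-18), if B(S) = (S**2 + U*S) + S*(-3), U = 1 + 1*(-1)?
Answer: -48748/129 ≈ -377.89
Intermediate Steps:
U = 0 (U = 1 - 1 = 0)
B(S) = S**2 - 3*S (B(S) = (S**2 + 0*S) + S*(-3) = (S**2 + 0) - 3*S = S**2 - 3*S)
N = 14/129 (N = 28/258 = 28*(1/258) = 14/129 ≈ 0.10853)
N - B(-18) = 14/129 - (-18)*(-3 - 18) = 14/129 - (-18)*(-21) = 14/129 - 1*378 = 14/129 - 378 = -48748/129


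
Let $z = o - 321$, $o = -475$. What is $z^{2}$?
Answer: $633616$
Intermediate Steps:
$z = -796$ ($z = -475 - 321 = -796$)
$z^{2} = \left(-796\right)^{2} = 633616$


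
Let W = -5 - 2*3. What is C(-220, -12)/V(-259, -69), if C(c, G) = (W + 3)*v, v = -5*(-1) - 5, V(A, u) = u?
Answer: 0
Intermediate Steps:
W = -11 (W = -5 - 6 = -11)
v = 0 (v = 5 - 5 = 0)
C(c, G) = 0 (C(c, G) = (-11 + 3)*0 = -8*0 = 0)
C(-220, -12)/V(-259, -69) = 0/(-69) = 0*(-1/69) = 0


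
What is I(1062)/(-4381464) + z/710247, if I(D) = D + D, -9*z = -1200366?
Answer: 16190689303/86442268378 ≈ 0.18730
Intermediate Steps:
z = 133374 (z = -1/9*(-1200366) = 133374)
I(D) = 2*D
I(1062)/(-4381464) + z/710247 = (2*1062)/(-4381464) + 133374/710247 = 2124*(-1/4381464) + 133374*(1/710247) = -177/365122 + 44458/236749 = 16190689303/86442268378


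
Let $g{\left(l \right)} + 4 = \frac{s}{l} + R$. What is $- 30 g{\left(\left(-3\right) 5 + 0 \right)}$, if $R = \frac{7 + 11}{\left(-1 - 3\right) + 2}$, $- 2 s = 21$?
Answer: $369$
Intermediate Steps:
$s = - \frac{21}{2}$ ($s = \left(- \frac{1}{2}\right) 21 = - \frac{21}{2} \approx -10.5$)
$R = -9$ ($R = \frac{18}{\left(-1 - 3\right) + 2} = \frac{18}{-4 + 2} = \frac{18}{-2} = 18 \left(- \frac{1}{2}\right) = -9$)
$g{\left(l \right)} = -13 - \frac{21}{2 l}$ ($g{\left(l \right)} = -4 - \left(9 + \frac{21}{2 l}\right) = -13 - \frac{21}{2 l}$)
$- 30 g{\left(\left(-3\right) 5 + 0 \right)} = - 30 \left(-13 - \frac{21}{2 \left(\left(-3\right) 5 + 0\right)}\right) = - 30 \left(-13 - \frac{21}{2 \left(-15 + 0\right)}\right) = - 30 \left(-13 - \frac{21}{2 \left(-15\right)}\right) = - 30 \left(-13 - - \frac{7}{10}\right) = - 30 \left(-13 + \frac{7}{10}\right) = \left(-30\right) \left(- \frac{123}{10}\right) = 369$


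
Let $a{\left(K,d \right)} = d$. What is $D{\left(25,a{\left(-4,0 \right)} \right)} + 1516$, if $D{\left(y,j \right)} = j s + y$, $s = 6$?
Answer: $1541$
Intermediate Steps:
$D{\left(y,j \right)} = y + 6 j$ ($D{\left(y,j \right)} = j 6 + y = 6 j + y = y + 6 j$)
$D{\left(25,a{\left(-4,0 \right)} \right)} + 1516 = \left(25 + 6 \cdot 0\right) + 1516 = \left(25 + 0\right) + 1516 = 25 + 1516 = 1541$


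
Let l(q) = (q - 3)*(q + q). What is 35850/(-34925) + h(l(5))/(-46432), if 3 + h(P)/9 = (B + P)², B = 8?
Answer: -76403001/64865504 ≈ -1.1779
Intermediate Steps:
l(q) = 2*q*(-3 + q) (l(q) = (-3 + q)*(2*q) = 2*q*(-3 + q))
h(P) = -27 + 9*(8 + P)²
35850/(-34925) + h(l(5))/(-46432) = 35850/(-34925) + (-27 + 9*(8 + 2*5*(-3 + 5))²)/(-46432) = 35850*(-1/34925) + (-27 + 9*(8 + 2*5*2)²)*(-1/46432) = -1434/1397 + (-27 + 9*(8 + 20)²)*(-1/46432) = -1434/1397 + (-27 + 9*28²)*(-1/46432) = -1434/1397 + (-27 + 9*784)*(-1/46432) = -1434/1397 + (-27 + 7056)*(-1/46432) = -1434/1397 + 7029*(-1/46432) = -1434/1397 - 7029/46432 = -76403001/64865504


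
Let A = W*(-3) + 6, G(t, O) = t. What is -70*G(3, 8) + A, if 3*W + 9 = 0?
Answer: -195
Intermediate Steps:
W = -3 (W = -3 + (1/3)*0 = -3 + 0 = -3)
A = 15 (A = -3*(-3) + 6 = 9 + 6 = 15)
-70*G(3, 8) + A = -70*3 + 15 = -210 + 15 = -195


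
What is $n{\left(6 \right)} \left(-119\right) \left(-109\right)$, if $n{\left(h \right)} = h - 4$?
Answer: $25942$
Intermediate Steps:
$n{\left(h \right)} = -4 + h$
$n{\left(6 \right)} \left(-119\right) \left(-109\right) = \left(-4 + 6\right) \left(-119\right) \left(-109\right) = 2 \left(-119\right) \left(-109\right) = \left(-238\right) \left(-109\right) = 25942$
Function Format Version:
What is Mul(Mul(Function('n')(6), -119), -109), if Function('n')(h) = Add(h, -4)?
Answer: 25942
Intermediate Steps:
Function('n')(h) = Add(-4, h)
Mul(Mul(Function('n')(6), -119), -109) = Mul(Mul(Add(-4, 6), -119), -109) = Mul(Mul(2, -119), -109) = Mul(-238, -109) = 25942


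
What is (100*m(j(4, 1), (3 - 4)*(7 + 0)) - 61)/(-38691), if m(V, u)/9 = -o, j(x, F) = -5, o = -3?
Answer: -2639/38691 ≈ -0.068207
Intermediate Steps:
m(V, u) = 27 (m(V, u) = 9*(-1*(-3)) = 9*3 = 27)
(100*m(j(4, 1), (3 - 4)*(7 + 0)) - 61)/(-38691) = (100*27 - 61)/(-38691) = (2700 - 61)*(-1/38691) = 2639*(-1/38691) = -2639/38691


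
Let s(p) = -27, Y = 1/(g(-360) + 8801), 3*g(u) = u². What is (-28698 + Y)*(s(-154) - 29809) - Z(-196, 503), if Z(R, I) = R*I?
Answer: 44530126334280/52001 ≈ 8.5633e+8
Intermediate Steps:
g(u) = u²/3
Y = 1/52001 (Y = 1/((⅓)*(-360)² + 8801) = 1/((⅓)*129600 + 8801) = 1/(43200 + 8801) = 1/52001 ≈ 1.9230e-5)
Z(R, I) = I*R
(-28698 + Y)*(s(-154) - 29809) - Z(-196, 503) = (-28698 + 1/52001)*(-27 - 29809) - 503*(-196) = -1492324697/52001*(-29836) - 1*(-98588) = 44524999659692/52001 + 98588 = 44530126334280/52001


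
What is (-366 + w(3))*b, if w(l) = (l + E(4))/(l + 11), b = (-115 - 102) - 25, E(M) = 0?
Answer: 619641/7 ≈ 88520.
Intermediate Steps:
b = -242 (b = -217 - 25 = -242)
w(l) = l/(11 + l) (w(l) = (l + 0)/(l + 11) = l/(11 + l))
(-366 + w(3))*b = (-366 + 3/(11 + 3))*(-242) = (-366 + 3/14)*(-242) = -5121/14*(-242) = 619641/7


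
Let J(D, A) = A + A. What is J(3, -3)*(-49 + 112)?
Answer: -378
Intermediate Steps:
J(D, A) = 2*A
J(3, -3)*(-49 + 112) = (2*(-3))*(-49 + 112) = -6*63 = -378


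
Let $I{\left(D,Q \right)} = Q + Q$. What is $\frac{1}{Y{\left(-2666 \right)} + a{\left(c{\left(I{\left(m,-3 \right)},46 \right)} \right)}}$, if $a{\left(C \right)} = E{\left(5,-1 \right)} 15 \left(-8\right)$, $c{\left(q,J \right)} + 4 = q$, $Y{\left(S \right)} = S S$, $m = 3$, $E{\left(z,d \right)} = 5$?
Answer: $\frac{1}{7106956} \approx 1.4071 \cdot 10^{-7}$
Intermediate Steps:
$I{\left(D,Q \right)} = 2 Q$
$Y{\left(S \right)} = S^{2}$
$c{\left(q,J \right)} = -4 + q$
$a{\left(C \right)} = -600$ ($a{\left(C \right)} = 5 \cdot 15 \left(-8\right) = 75 \left(-8\right) = -600$)
$\frac{1}{Y{\left(-2666 \right)} + a{\left(c{\left(I{\left(m,-3 \right)},46 \right)} \right)}} = \frac{1}{\left(-2666\right)^{2} - 600} = \frac{1}{7107556 - 600} = \frac{1}{7106956}$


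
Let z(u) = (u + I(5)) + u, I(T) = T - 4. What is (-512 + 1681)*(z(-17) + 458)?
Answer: 496825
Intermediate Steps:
I(T) = -4 + T
z(u) = 1 + 2*u (z(u) = (u + (-4 + 5)) + u = (u + 1) + u = (1 + u) + u = 1 + 2*u)
(-512 + 1681)*(z(-17) + 458) = (-512 + 1681)*((1 + 2*(-17)) + 458) = 1169*((1 - 34) + 458) = 1169*(-33 + 458) = 1169*425 = 496825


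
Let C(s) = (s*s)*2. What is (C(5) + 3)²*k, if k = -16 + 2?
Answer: -39326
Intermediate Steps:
C(s) = 2*s² (C(s) = s²*2 = 2*s²)
k = -14
(C(5) + 3)²*k = (2*5² + 3)²*(-14) = (2*25 + 3)²*(-14) = (50 + 3)²*(-14) = 53²*(-14) = 2809*(-14) = -39326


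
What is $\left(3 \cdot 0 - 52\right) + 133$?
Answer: $81$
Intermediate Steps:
$\left(3 \cdot 0 - 52\right) + 133 = \left(0 - 52\right) + 133 = -52 + 133 = 81$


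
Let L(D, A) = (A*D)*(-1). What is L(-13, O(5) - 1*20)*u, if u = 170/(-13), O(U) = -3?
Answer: 3910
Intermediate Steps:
L(D, A) = -A*D
u = -170/13 (u = 170*(-1/13) = -170/13 ≈ -13.077)
L(-13, O(5) - 1*20)*u = -1*(-3 - 1*20)*(-13)*(-170/13) = -1*(-3 - 20)*(-13)*(-170/13) = -1*(-23)*(-13)*(-170/13) = -299*(-170/13) = 3910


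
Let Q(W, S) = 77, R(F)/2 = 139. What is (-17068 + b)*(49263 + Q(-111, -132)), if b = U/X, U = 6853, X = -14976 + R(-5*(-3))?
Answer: -6189020060390/7349 ≈ -8.4216e+8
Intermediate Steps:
R(F) = 278 (R(F) = 2*139 = 278)
X = -14698 (X = -14976 + 278 = -14698)
b = -6853/14698 (b = 6853/(-14698) = 6853*(-1/14698) = -6853/14698 ≈ -0.46625)
(-17068 + b)*(49263 + Q(-111, -132)) = (-17068 - 6853/14698)*(49263 + 77) = -250872317/14698*49340 = -6189020060390/7349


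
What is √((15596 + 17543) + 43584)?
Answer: √76723 ≈ 276.99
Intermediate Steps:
√((15596 + 17543) + 43584) = √(33139 + 43584) = √76723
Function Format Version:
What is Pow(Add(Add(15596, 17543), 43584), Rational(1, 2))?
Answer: Pow(76723, Rational(1, 2)) ≈ 276.99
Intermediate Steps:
Pow(Add(Add(15596, 17543), 43584), Rational(1, 2)) = Pow(Add(33139, 43584), Rational(1, 2)) = Pow(76723, Rational(1, 2))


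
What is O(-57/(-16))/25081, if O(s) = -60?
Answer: -60/25081 ≈ -0.0023922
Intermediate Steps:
O(-57/(-16))/25081 = -60/25081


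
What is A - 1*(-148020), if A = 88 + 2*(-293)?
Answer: 147522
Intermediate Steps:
A = -498 (A = 88 - 586 = -498)
A - 1*(-148020) = -498 - 1*(-148020) = -498 + 148020 = 147522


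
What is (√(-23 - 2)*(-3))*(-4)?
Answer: 60*I ≈ 60.0*I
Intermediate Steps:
(√(-23 - 2)*(-3))*(-4) = (√(-25)*(-3))*(-4) = ((5*I)*(-3))*(-4) = -15*I*(-4) = 60*I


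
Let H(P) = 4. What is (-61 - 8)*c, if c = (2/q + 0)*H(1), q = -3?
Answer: 184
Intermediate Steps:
c = -8/3 (c = (2/(-3) + 0)*4 = (2*(-⅓) + 0)*4 = (-⅔ + 0)*4 = -⅔*4 = -8/3 ≈ -2.6667)
(-61 - 8)*c = (-61 - 8)*(-8/3) = -69*(-8/3) = 184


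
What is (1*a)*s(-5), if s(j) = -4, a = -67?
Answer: 268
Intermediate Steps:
(1*a)*s(-5) = (1*(-67))*(-4) = -67*(-4) = 268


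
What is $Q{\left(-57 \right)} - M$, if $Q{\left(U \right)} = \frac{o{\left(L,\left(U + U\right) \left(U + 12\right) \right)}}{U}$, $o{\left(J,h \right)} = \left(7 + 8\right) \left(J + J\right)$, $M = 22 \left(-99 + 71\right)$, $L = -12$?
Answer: $\frac{11824}{19} \approx 622.32$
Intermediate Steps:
$M = -616$ ($M = 22 \left(-28\right) = -616$)
$o{\left(J,h \right)} = 30 J$ ($o{\left(J,h \right)} = 15 \cdot 2 J = 30 J$)
$Q{\left(U \right)} = - \frac{360}{U}$ ($Q{\left(U \right)} = \frac{30 \left(-12\right)}{U} = - \frac{360}{U}$)
$Q{\left(-57 \right)} - M = - \frac{360}{-57} - -616 = \left(-360\right) \left(- \frac{1}{57}\right) + 616 = \frac{120}{19} + 616 = \frac{11824}{19}$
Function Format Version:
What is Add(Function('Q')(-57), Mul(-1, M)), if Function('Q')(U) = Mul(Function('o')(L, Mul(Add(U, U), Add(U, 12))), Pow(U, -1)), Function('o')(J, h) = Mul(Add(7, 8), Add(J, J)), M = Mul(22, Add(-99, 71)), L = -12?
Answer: Rational(11824, 19) ≈ 622.32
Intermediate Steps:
M = -616 (M = Mul(22, -28) = -616)
Function('o')(J, h) = Mul(30, J) (Function('o')(J, h) = Mul(15, Mul(2, J)) = Mul(30, J))
Function('Q')(U) = Mul(-360, Pow(U, -1)) (Function('Q')(U) = Mul(Mul(30, -12), Pow(U, -1)) = Mul(-360, Pow(U, -1)))
Add(Function('Q')(-57), Mul(-1, M)) = Add(Mul(-360, Pow(-57, -1)), Mul(-1, -616)) = Add(Mul(-360, Rational(-1, 57)), 616) = Add(Rational(120, 19), 616) = Rational(11824, 19)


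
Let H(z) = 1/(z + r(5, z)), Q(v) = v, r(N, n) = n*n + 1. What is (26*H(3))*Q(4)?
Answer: 8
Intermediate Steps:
r(N, n) = 1 + n**2 (r(N, n) = n**2 + 1 = 1 + n**2)
H(z) = 1/(1 + z + z**2) (H(z) = 1/(z + (1 + z**2)) = 1/(1 + z + z**2))
(26*H(3))*Q(4) = (26/(1 + 3 + 3**2))*4 = (26/(1 + 3 + 9))*4 = (26/13)*4 = (26*(1/13))*4 = 2*4 = 8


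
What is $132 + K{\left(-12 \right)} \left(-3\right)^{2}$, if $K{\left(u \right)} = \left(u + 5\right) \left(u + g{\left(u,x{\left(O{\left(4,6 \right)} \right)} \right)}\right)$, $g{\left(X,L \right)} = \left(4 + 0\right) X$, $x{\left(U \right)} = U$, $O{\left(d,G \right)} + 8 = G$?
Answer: $3912$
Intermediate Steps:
$O{\left(d,G \right)} = -8 + G$
$g{\left(X,L \right)} = 4 X$
$K{\left(u \right)} = 5 u \left(5 + u\right)$ ($K{\left(u \right)} = \left(u + 5\right) \left(u + 4 u\right) = \left(5 + u\right) 5 u = 5 u \left(5 + u\right)$)
$132 + K{\left(-12 \right)} \left(-3\right)^{2} = 132 + 5 \left(-12\right) \left(5 - 12\right) \left(-3\right)^{2} = 132 + 5 \left(-12\right) \left(-7\right) 9 = 132 + 420 \cdot 9 = 132 + 3780 = 3912$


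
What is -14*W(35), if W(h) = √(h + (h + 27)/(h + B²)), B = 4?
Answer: -14*√94197/51 ≈ -84.251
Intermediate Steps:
W(h) = √(h + (27 + h)/(16 + h)) (W(h) = √(h + (h + 27)/(h + 4²)) = √(h + (27 + h)/(h + 16)) = √(h + (27 + h)/(16 + h)))
-14*W(35) = -14*√(27 + 35 + 35*(16 + 35))/√(16 + 35) = -14*√51*√(27 + 35 + 35*51)/51 = -14*√51*√(27 + 35 + 1785)/51 = -14*√94197/51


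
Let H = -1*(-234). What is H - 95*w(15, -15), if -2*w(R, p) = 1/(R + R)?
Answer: 2827/12 ≈ 235.58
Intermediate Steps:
H = 234
w(R, p) = -1/(4*R) (w(R, p) = -1/(2*(R + R)) = -1/(2*R)/2 = -1/(4*R))
H - 95*w(15, -15) = 234 - (-95)/(4*15) = 234 - 95*(-1/60) = 234 + 19/12 = 2827/12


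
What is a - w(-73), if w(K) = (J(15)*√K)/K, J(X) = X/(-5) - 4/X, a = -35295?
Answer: -35295 - 49*I*√73/1095 ≈ -35295.0 - 0.38233*I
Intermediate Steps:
J(X) = -4/X - X/5 (J(X) = X*(-⅕) - 4/X = -X/5 - 4/X = -4/X - X/5)
w(K) = -49/(15*√K) (w(K) = ((-4/15 - ⅕*15)*√K)/K = ((-4*1/15 - 3)*√K)/K = ((-4/15 - 3)*√K)/K = (-49*√K/15)/K = -49/(15*√K))
a - w(-73) = -35295 - (-49)/(15*√(-73)) = -35295 - (-49)*(-I*√73/73)/15 = -35295 - 49*I*√73/1095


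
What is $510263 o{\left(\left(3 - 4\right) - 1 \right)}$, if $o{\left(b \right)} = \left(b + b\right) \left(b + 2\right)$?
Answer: $0$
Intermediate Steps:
$o{\left(b \right)} = 2 b \left(2 + b\right)$
$510263 o{\left(\left(3 - 4\right) - 1 \right)} = 510263 \cdot 2 \left(\left(3 - 4\right) - 1\right) \left(2 + \left(\left(3 - 4\right) - 1\right)\right) = 510263 \cdot 2 \left(-1 - 1\right) \left(2 - 2\right) = 510263 \cdot 2 \left(-2\right) \left(2 - 2\right) = 510263 \cdot 2 \left(-2\right) 0 = 510263 \cdot 0 = 0$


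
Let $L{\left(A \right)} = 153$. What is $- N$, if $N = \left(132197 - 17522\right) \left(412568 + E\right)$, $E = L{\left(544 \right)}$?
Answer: $-47328780675$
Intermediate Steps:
$E = 153$
$N = 47328780675$ ($N = \left(132197 - 17522\right) \left(412568 + 153\right) = 114675 \cdot 412721 = 47328780675$)
$- N = \left(-1\right) 47328780675 = -47328780675$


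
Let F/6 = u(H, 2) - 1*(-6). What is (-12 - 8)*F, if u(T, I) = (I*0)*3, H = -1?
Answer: -720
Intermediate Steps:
u(T, I) = 0 (u(T, I) = 0*3 = 0)
F = 36 (F = 6*(0 - 1*(-6)) = 6*(0 + 6) = 6*6 = 36)
(-12 - 8)*F = (-12 - 8)*36 = -20*36 = -720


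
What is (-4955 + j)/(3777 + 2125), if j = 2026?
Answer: -2929/5902 ≈ -0.49627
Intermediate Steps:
(-4955 + j)/(3777 + 2125) = (-4955 + 2026)/(3777 + 2125) = -2929/5902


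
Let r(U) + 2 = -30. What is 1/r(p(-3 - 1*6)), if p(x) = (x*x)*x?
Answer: -1/32 ≈ -0.031250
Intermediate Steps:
p(x) = x**3 (p(x) = x**2*x = x**3)
r(U) = -32 (r(U) = -2 - 30 = -32)
1/r(p(-3 - 1*6)) = 1/(-32) = -1/32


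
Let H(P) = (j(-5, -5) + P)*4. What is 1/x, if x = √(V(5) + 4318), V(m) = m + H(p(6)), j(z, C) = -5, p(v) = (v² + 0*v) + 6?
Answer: √4471/4471 ≈ 0.014955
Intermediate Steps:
p(v) = 6 + v² (p(v) = (v² + 0) + 6 = v² + 6 = 6 + v²)
H(P) = -20 + 4*P (H(P) = (-5 + P)*4 = -20 + 4*P)
V(m) = 148 + m (V(m) = m + (-20 + 4*(6 + 6²)) = m + (-20 + 4*(6 + 36)) = m + (-20 + 4*42) = m + (-20 + 168) = m + 148 = 148 + m)
x = √4471 (x = √((148 + 5) + 4318) = √(153 + 4318) = √4471 ≈ 66.865)
1/x = 1/(√4471) = √4471/4471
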